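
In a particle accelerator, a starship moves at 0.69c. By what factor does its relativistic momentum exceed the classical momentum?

p_rel = γmv, p_class = mv
Ratio = γ = 1/√(1 - 0.69²)
= 1/√(0.5239) = 1.382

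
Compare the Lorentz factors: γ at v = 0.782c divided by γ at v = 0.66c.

γ₁ = 1/√(1 - 0.782²) = 1.604
γ₂ = 1/√(1 - 0.66²) = 1.331
γ₁/γ₂ = 1.604/1.331 = 1.205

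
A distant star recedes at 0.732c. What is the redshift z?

β = 0.732
(1+β)/(1-β) = 1.732/0.268 = 6.463
√(6.463) = 2.542
z = 2.542 - 1 = 1.542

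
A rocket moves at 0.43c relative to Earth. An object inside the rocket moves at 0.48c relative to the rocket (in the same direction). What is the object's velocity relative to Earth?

u = (u' + v)/(1 + u'v/c²)
Numerator: 0.48 + 0.43 = 0.91
Denominator: 1 + 0.2064 = 1.2064
u = 0.91/1.2064 = 0.7543c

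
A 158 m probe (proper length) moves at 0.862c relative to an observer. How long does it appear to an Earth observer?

Proper length L₀ = 158 m
γ = 1/√(1 - 0.862²) = 1.9727
L = L₀/γ = 158/1.9727 = 80.09 m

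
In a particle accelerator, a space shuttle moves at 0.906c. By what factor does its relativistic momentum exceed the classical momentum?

p_rel = γmv, p_class = mv
Ratio = γ = 1/√(1 - 0.906²)
= 1/√(0.179164) = 2.363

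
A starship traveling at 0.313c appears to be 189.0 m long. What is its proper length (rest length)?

Contracted length L = 189.0 m
γ = 1/√(1 - 0.313²) = 1.053
L₀ = γL = 1.053 × 189.0 = 199.0 m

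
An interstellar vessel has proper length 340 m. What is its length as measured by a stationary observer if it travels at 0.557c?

Proper length L₀ = 340 m
γ = 1/√(1 - 0.557²) = 1.204
L = L₀/γ = 340/1.204 = 282.4 m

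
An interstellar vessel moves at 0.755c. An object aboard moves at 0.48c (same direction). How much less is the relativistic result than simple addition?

Classical: u' + v = 0.48 + 0.755 = 1.235c
Relativistic: u = (0.48 + 0.755)/(1 + 0.3624) = 1.235/1.3624 = 0.9065c
Difference: 1.235 - 0.9065 = 0.3285c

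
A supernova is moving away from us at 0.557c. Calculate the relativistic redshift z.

β = 0.557
(1+β)/(1-β) = 1.557/0.443 = 3.51467
√(3.51467) = 1.8747
z = 1.8747 - 1 = 0.8747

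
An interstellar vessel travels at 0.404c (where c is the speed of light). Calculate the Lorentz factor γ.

v/c = 0.404, so (v/c)² = 0.163216
1 - (v/c)² = 0.836784
γ = 1/√(0.836784) = 1.093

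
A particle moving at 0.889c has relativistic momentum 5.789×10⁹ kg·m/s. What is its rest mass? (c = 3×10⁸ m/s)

γ = 1/√(1 - 0.889²) = 2.184
v = 0.889 × 3×10⁸ = 2.667×10⁸ m/s
m = p/(γv) = 5.789×10⁹/(2.184 × 2.667×10⁸) = 9.939 kg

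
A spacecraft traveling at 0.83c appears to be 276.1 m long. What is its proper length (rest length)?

Contracted length L = 276.1 m
γ = 1/√(1 - 0.83²) = 1.793
L₀ = γL = 1.793 × 276.1 = 495.0 m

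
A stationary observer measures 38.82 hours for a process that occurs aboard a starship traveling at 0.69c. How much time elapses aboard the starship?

Dilated time Δt = 38.82 hours
γ = 1/√(1 - 0.69²) = 1.3816
Δt₀ = Δt/γ = 38.82/1.3816 = 28.10 hours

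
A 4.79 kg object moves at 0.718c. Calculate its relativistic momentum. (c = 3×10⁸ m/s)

γ = 1/√(1 - 0.718²) = 1.4367
v = 0.718 × 3×10⁸ = 2.154×10⁸ m/s
p = γmv = 1.4367 × 4.79 × 2.154×10⁸ = 1.482×10⁹ kg·m/s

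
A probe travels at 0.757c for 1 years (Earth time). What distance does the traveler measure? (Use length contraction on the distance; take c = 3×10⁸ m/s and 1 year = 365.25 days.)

Earth distance: d = v × t = 0.757c × 1 yr = 7.1667×10¹⁵ m
γ = 1.5304
d' = d/γ = 7.1667×10¹⁵/1.5304 = 4.683×10¹⁵ m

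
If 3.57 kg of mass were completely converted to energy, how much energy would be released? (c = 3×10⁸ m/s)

Using E = mc²:
c² = (3×10⁸)² = 9×10¹⁶ m²/s²
E = 3.57 × 9×10¹⁶ = 3.213×10¹⁷ J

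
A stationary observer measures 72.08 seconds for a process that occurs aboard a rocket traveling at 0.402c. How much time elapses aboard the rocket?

Dilated time Δt = 72.08 seconds
γ = 1/√(1 - 0.402²) = 1.0921
Δt₀ = Δt/γ = 72.08/1.0921 = 66.00 seconds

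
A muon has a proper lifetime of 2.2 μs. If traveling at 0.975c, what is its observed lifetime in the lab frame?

Proper lifetime τ₀ = 2.2 μs
γ = 1/√(1 - 0.975²) = 4.5004
τ = γτ₀ = 4.5004 × 2.2 μs = 9.901 μs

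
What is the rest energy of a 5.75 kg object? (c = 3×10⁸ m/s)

c² = (3×10⁸)² = 9.000×10¹⁶ m²/s²
E₀ = mc² = 5.75 × 9.000×10¹⁶ = 5.175×10¹⁷ J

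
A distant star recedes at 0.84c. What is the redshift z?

β = 0.84
(1+β)/(1-β) = 1.84/0.16 = 11.50
√(11.50) = 3.391
z = 3.391 - 1 = 2.391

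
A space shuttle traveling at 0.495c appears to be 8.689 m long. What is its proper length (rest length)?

Contracted length L = 8.689 m
γ = 1/√(1 - 0.495²) = 1.151
L₀ = γL = 1.151 × 8.689 = 10.00 m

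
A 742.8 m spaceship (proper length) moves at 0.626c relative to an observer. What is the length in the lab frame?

Proper length L₀ = 742.8 m
γ = 1/√(1 - 0.626²) = 1.2823
L = L₀/γ = 742.8/1.2823 = 579.3 m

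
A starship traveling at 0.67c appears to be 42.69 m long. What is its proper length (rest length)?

Contracted length L = 42.69 m
γ = 1/√(1 - 0.67²) = 1.3471
L₀ = γL = 1.3471 × 42.69 = 57.51 m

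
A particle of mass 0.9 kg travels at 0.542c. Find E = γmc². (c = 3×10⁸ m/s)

γ = 1/√(1 - 0.542²) = 1.190
mc² = 0.9 × (3×10⁸)² = 8.100×10¹⁶ J
E = γmc² = 1.190 × 8.100×10¹⁶ = 9.639×10¹⁶ J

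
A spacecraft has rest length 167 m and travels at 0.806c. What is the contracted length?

Proper length L₀ = 167 m
γ = 1/√(1 - 0.806²) = 1.6894
L = L₀/γ = 167/1.6894 = 98.85 m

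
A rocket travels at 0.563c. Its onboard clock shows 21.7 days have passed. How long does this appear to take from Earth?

Proper time Δt₀ = 21.7 days
γ = 1/√(1 - 0.563²) = 1.210
Δt = γΔt₀ = 1.210 × 21.7 = 26.26 days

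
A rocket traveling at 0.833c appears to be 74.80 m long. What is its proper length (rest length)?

Contracted length L = 74.80 m
γ = 1/√(1 - 0.833²) = 1.807
L₀ = γL = 1.807 × 74.80 = 135.2 m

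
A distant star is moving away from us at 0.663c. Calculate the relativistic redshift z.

β = 0.663
(1+β)/(1-β) = 1.663/0.337 = 4.935
√(4.935) = 2.221
z = 2.221 - 1 = 1.221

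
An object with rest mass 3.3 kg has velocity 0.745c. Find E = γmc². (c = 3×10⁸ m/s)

γ = 1/√(1 - 0.745²) = 1.499
mc² = 3.3 × (3×10⁸)² = 2.970×10¹⁷ J
E = γmc² = 1.499 × 2.970×10¹⁷ = 4.452×10¹⁷ J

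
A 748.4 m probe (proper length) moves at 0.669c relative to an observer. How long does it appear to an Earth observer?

Proper length L₀ = 748.4 m
γ = 1/√(1 - 0.669²) = 1.3454
L = L₀/γ = 748.4/1.3454 = 556.3 m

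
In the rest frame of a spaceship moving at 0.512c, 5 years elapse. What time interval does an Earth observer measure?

Proper time Δt₀ = 5 years
γ = 1/√(1 - 0.512²) = 1.1642
Δt = γΔt₀ = 1.1642 × 5 = 5.821 years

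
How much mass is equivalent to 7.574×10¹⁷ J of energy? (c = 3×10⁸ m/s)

From E = mc², we get m = E/c²
c² = (3×10⁸)² = 9×10¹⁶ m²/s²
m = 7.574×10¹⁷ / 9×10¹⁶ = 8.416 kg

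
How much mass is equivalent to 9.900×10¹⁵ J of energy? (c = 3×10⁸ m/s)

From E = mc², we get m = E/c²
c² = (3×10⁸)² = 9×10¹⁶ m²/s²
m = 9.900×10¹⁵ / 9×10¹⁶ = 0.1100 kg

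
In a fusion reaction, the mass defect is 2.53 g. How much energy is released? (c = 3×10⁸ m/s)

Convert mass defect: Δm = 2.53 g = 0.00253 kg
E = Δm·c² = 0.00253 × (3×10⁸)²
= 0.00253 × 9×10¹⁶ = 2.277×10¹⁴ J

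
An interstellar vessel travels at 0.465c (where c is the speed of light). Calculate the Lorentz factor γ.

v/c = 0.465, so (v/c)² = 0.216225
1 - (v/c)² = 0.783775
γ = 1/√(0.783775) = 1.130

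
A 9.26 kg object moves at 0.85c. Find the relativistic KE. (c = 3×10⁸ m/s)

γ = 1/√(1 - 0.85²) = 1.89832
γ - 1 = 0.89832
KE = (γ-1)mc² = 0.89832 × 9.26 × (3×10⁸)² = 7.487×10¹⁷ J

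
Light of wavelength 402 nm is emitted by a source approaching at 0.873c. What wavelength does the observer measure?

β = 0.873
Wavelength Doppler factor = √(0.127/1.873) = √(0.06781) = 0.2604
λ_obs = 402 × 0.2604 = 104.7 nm (blueshift)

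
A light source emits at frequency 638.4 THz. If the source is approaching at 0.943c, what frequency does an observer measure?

β = v/c = 0.943
(1+β)/(1-β) = 1.943/0.057 = 34.088
Doppler factor = √(34.088) = 5.838
f_obs = 638.4 × 5.838 = 3727 THz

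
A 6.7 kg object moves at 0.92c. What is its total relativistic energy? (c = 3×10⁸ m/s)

γ = 1/√(1 - 0.92²) = 2.552
mc² = 6.7 × (3×10⁸)² = 6.030×10¹⁷ J
E = γmc² = 2.552 × 6.030×10¹⁷ = 1.539×10¹⁸ J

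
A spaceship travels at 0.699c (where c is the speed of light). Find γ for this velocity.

v/c = 0.699, so (v/c)² = 0.488601
1 - (v/c)² = 0.511399
γ = 1/√(0.511399) = 1.398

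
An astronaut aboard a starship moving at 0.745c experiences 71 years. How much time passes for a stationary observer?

Proper time Δt₀ = 71 years
γ = 1/√(1 - 0.745²) = 1.499
Δt = γΔt₀ = 1.499 × 71 = 106.4 years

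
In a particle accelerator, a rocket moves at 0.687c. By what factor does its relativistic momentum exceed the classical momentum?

p_rel = γmv, p_class = mv
Ratio = γ = 1/√(1 - 0.687²)
= 1/√(0.528031) = 1.376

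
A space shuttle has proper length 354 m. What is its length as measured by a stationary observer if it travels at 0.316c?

Proper length L₀ = 354 m
γ = 1/√(1 - 0.316²) = 1.054
L = L₀/γ = 354/1.054 = 335.9 m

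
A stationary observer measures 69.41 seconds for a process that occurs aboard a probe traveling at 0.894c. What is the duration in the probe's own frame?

Dilated time Δt = 69.41 seconds
γ = 1/√(1 - 0.894²) = 2.232
Δt₀ = Δt/γ = 69.41/2.232 = 31.10 seconds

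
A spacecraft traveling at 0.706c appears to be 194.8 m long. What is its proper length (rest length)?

Contracted length L = 194.8 m
γ = 1/√(1 - 0.706²) = 1.412
L₀ = γL = 1.412 × 194.8 = 275.1 m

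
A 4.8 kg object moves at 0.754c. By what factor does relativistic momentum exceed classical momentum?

p_rel = γmv, p_class = mv
Ratio = γ = 1/√(1 - 0.754²) = 1.522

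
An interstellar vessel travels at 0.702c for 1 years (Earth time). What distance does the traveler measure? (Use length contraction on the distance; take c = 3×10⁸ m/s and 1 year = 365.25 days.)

Earth distance: d = v × t = 0.702c × 1 yr = 6.6460×10¹⁵ m
γ = 1.4041
d' = d/γ = 6.6460×10¹⁵/1.4041 = 4.733×10¹⁵ m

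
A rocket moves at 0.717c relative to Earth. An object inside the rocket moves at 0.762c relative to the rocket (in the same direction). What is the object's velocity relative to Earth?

u = (u' + v)/(1 + u'v/c²)
Numerator: 0.762 + 0.717 = 1.479
Denominator: 1 + 0.546354 = 1.546354
u = 1.479/1.546354 = 0.9564c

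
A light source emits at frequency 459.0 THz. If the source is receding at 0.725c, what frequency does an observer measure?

β = v/c = 0.725
(1-β)/(1+β) = 0.275/1.725 = 0.15942
Doppler factor = √(0.15942) = 0.3993
f_obs = 459.0 × 0.3993 = 183.3 THz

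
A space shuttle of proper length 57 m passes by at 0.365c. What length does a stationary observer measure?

Proper length L₀ = 57 m
γ = 1/√(1 - 0.365²) = 1.074
L = L₀/γ = 57/1.074 = 53.07 m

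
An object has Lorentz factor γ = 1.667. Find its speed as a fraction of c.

From γ = 1/√(1 - v²/c²):
1/γ² = 1/1.667² = 0.3599
v²/c² = 1 - 0.3599 = 0.6401
v/c = √(0.6401) = 0.8001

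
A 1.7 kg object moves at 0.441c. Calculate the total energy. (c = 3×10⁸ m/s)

γ = 1/√(1 - 0.441²) = 1.1142
mc² = 1.7 × (3×10⁸)² = 1.530×10¹⁷ J
E = γmc² = 1.1142 × 1.530×10¹⁷ = 1.705×10¹⁷ J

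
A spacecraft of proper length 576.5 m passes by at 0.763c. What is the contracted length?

Proper length L₀ = 576.5 m
γ = 1/√(1 - 0.763²) = 1.54703
L = L₀/γ = 576.5/1.54703 = 372.6 m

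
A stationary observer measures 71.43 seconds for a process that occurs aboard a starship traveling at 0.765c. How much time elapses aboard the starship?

Dilated time Δt = 71.43 seconds
γ = 1/√(1 - 0.765²) = 1.5527
Δt₀ = Δt/γ = 71.43/1.5527 = 46.00 seconds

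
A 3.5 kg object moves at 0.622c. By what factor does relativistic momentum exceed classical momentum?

p_rel = γmv, p_class = mv
Ratio = γ = 1/√(1 - 0.622²) = 1.277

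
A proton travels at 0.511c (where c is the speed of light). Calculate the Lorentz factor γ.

v/c = 0.511, so (v/c)² = 0.261121
1 - (v/c)² = 0.738879
γ = 1/√(0.738879) = 1.163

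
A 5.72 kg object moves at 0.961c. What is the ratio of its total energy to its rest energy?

E = γmc², E₀ = mc²
E/E₀ = γ = 1/√(1 - 0.961²) = 3.616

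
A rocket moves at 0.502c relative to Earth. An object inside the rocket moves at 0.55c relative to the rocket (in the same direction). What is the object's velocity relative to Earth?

u = (u' + v)/(1 + u'v/c²)
Numerator: 0.55 + 0.502 = 1.052
Denominator: 1 + 0.2761 = 1.2761
u = 1.052/1.2761 = 0.8244c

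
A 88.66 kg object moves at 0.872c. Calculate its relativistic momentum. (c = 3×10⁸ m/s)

γ = 1/√(1 - 0.872²) = 2.043
v = 0.872 × 3×10⁸ = 2.616×10⁸ m/s
p = γmv = 2.043 × 88.66 × 2.616×10⁸ = 4.738×10¹⁰ kg·m/s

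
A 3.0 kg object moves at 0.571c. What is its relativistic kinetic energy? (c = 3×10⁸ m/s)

γ = 1/√(1 - 0.571²) = 1.2181
γ - 1 = 0.2181
KE = (γ-1)mc² = 0.2181 × 3.0 × (3×10⁸)² = 5.889×10¹⁶ J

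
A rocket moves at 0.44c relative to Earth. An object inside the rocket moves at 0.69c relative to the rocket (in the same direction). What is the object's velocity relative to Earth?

u = (u' + v)/(1 + u'v/c²)
Numerator: 0.69 + 0.44 = 1.13
Denominator: 1 + 0.3036 = 1.3036
u = 1.13/1.3036 = 0.8668c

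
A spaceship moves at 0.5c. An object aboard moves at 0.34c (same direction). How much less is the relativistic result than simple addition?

Classical: u' + v = 0.34 + 0.5 = 0.84c
Relativistic: u = (0.34 + 0.5)/(1 + 0.17) = 0.84/1.17 = 0.7179c
Difference: 0.84 - 0.7179 = 0.1221c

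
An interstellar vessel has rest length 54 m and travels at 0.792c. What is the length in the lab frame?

Proper length L₀ = 54 m
γ = 1/√(1 - 0.792²) = 1.638
L = L₀/γ = 54/1.638 = 32.97 m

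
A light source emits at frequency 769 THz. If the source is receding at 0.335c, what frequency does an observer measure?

β = v/c = 0.335
(1-β)/(1+β) = 0.665/1.335 = 0.49813
Doppler factor = √(0.49813) = 0.70578
f_obs = 769 × 0.70578 = 542.7 THz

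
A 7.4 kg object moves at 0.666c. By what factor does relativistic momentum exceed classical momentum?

p_rel = γmv, p_class = mv
Ratio = γ = 1/√(1 - 0.666²) = 1.341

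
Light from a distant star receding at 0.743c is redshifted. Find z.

β = 0.743
(1+β)/(1-β) = 1.743/0.257 = 6.782
√(6.782) = 2.604
z = 2.604 - 1 = 1.604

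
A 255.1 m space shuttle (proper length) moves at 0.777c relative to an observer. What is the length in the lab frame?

Proper length L₀ = 255.1 m
γ = 1/√(1 - 0.777²) = 1.5886
L = L₀/γ = 255.1/1.5886 = 160.6 m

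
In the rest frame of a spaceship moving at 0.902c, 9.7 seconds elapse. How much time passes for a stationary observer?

Proper time Δt₀ = 9.7 seconds
γ = 1/√(1 - 0.902²) = 2.316
Δt = γΔt₀ = 2.316 × 9.7 = 22.47 seconds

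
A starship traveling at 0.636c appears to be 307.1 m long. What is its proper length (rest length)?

Contracted length L = 307.1 m
γ = 1/√(1 - 0.636²) = 1.296
L₀ = γL = 1.296 × 307.1 = 398.0 m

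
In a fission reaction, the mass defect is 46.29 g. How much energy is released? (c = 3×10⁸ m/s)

Convert mass defect: Δm = 46.29 g = 0.04629 kg
E = Δm·c² = 0.04629 × (3×10⁸)²
= 0.04629 × 9×10¹⁶ = 4.166×10¹⁵ J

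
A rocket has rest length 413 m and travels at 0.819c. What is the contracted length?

Proper length L₀ = 413 m
γ = 1/√(1 - 0.819²) = 1.7428
L = L₀/γ = 413/1.7428 = 237.0 m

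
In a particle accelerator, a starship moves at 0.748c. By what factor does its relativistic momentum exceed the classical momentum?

p_rel = γmv, p_class = mv
Ratio = γ = 1/√(1 - 0.748²)
= 1/√(0.440496) = 1.507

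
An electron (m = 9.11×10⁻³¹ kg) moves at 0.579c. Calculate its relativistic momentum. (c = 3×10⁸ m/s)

γ = 1/√(1 - 0.579²) = 1.2265
v = 0.579 × 3×10⁸ = 1.737×10⁸ m/s
p = γmv = 1.2265 × 9.11×10⁻³¹ × 1.737×10⁸ = 1.941×10⁻²² kg·m/s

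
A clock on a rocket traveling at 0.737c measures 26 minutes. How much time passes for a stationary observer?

Proper time Δt₀ = 26 minutes
γ = 1/√(1 - 0.737²) = 1.4795
Δt = γΔt₀ = 1.4795 × 26 = 38.47 minutes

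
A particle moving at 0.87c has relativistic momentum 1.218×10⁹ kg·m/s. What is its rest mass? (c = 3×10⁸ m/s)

γ = 1/√(1 - 0.87²) = 2.028
v = 0.87 × 3×10⁸ = 2.610×10⁸ m/s
m = p/(γv) = 1.218×10⁹/(2.028 × 2.610×10⁸) = 2.301 kg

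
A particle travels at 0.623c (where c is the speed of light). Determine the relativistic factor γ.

v/c = 0.623, so (v/c)² = 0.388129
1 - (v/c)² = 0.611871
γ = 1/√(0.611871) = 1.278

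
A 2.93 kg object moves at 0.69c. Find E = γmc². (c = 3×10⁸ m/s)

γ = 1/√(1 - 0.69²) = 1.3816
mc² = 2.93 × (3×10⁸)² = 2.637×10¹⁷ J
E = γmc² = 1.3816 × 2.637×10¹⁷ = 3.643×10¹⁷ J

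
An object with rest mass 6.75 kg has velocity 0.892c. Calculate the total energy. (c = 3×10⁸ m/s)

γ = 1/√(1 - 0.892²) = 2.212
mc² = 6.75 × (3×10⁸)² = 6.075×10¹⁷ J
E = γmc² = 2.212 × 6.075×10¹⁷ = 1.344×10¹⁸ J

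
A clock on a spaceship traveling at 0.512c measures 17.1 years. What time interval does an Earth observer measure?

Proper time Δt₀ = 17.1 years
γ = 1/√(1 - 0.512²) = 1.1642
Δt = γΔt₀ = 1.1642 × 17.1 = 19.91 years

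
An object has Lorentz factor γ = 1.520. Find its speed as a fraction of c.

From γ = 1/√(1 - v²/c²):
1/γ² = 1/1.520² = 0.4328
v²/c² = 1 - 0.4328 = 0.5672
v/c = √(0.5672) = 0.7531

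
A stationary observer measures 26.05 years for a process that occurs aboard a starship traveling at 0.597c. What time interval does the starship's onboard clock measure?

Dilated time Δt = 26.05 years
γ = 1/√(1 - 0.597²) = 1.2465
Δt₀ = Δt/γ = 26.05/1.2465 = 20.90 years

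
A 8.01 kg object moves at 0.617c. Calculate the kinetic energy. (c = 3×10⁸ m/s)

γ = 1/√(1 - 0.617²) = 1.27071
γ - 1 = 0.27071
KE = (γ-1)mc² = 0.27071 × 8.01 × (3×10⁸)² = 1.952×10¹⁷ J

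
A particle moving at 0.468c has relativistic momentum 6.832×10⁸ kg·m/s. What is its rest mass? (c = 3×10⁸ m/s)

γ = 1/√(1 - 0.468²) = 1.1316
v = 0.468 × 3×10⁸ = 1.404×10⁸ m/s
m = p/(γv) = 6.832×10⁸/(1.1316 × 1.404×10⁸) = 4.300 kg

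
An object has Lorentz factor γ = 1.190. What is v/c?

From γ = 1/√(1 - v²/c²):
1/γ² = 1/1.190² = 0.70616
v²/c² = 1 - 0.70616 = 0.29384
v/c = √(0.29384) = 0.5421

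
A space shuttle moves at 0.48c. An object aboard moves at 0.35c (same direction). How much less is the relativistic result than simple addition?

Classical: u' + v = 0.35 + 0.48 = 0.83c
Relativistic: u = (0.35 + 0.48)/(1 + 0.168) = 0.83/1.168 = 0.7106c
Difference: 0.83 - 0.7106 = 0.1194c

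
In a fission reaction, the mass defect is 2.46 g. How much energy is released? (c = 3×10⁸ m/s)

Convert mass defect: Δm = 2.46 g = 0.00246 kg
E = Δm·c² = 0.00246 × (3×10⁸)²
= 0.00246 × 9×10¹⁶ = 2.214×10¹⁴ J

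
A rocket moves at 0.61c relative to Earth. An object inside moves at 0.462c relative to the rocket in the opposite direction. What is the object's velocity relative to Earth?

Object's velocity in rocket frame is u' = -0.462c
u = (u' + v)/(1 + u'v/c²) = (v - 0.462)/(1 - 0.462·v/c²)
Numerator: 0.61 - 0.462 = 0.148
Denominator: 1 - 0.28182 = 0.71818
u = 0.148/0.71818 = 0.2061c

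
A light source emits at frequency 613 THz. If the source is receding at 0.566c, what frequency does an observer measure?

β = v/c = 0.566
(1-β)/(1+β) = 0.434/1.566 = 0.2771
Doppler factor = √(0.2771) = 0.5264
f_obs = 613 × 0.5264 = 322.7 THz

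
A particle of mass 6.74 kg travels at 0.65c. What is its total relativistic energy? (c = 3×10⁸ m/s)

γ = 1/√(1 - 0.65²) = 1.3159
mc² = 6.74 × (3×10⁸)² = 6.066×10¹⁷ J
E = γmc² = 1.3159 × 6.066×10¹⁷ = 7.982×10¹⁷ J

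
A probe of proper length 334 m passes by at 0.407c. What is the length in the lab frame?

Proper length L₀ = 334 m
γ = 1/√(1 - 0.407²) = 1.0948
L = L₀/γ = 334/1.0948 = 305.1 m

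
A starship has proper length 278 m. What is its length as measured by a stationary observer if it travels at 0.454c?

Proper length L₀ = 278 m
γ = 1/√(1 - 0.454²) = 1.1223
L = L₀/γ = 278/1.1223 = 247.7 m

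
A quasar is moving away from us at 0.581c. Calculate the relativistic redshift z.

β = 0.581
(1+β)/(1-β) = 1.581/0.419 = 3.7733
√(3.7733) = 1.9425
z = 1.9425 - 1 = 0.9425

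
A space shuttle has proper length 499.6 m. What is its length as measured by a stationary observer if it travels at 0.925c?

Proper length L₀ = 499.6 m
γ = 1/√(1 - 0.925²) = 2.632
L = L₀/γ = 499.6/2.632 = 189.8 m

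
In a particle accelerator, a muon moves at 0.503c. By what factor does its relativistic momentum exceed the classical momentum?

p_rel = γmv, p_class = mv
Ratio = γ = 1/√(1 - 0.503²)
= 1/√(0.746991) = 1.157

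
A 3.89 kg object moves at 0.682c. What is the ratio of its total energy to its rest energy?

E = γmc², E₀ = mc²
E/E₀ = γ = 1/√(1 - 0.682²) = 1.367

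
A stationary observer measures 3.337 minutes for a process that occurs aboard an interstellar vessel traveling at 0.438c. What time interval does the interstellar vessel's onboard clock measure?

Dilated time Δt = 3.337 minutes
γ = 1/√(1 - 0.438²) = 1.1124
Δt₀ = Δt/γ = 3.337/1.1124 = 3.000 minutes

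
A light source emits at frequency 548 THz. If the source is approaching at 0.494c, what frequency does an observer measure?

β = v/c = 0.494
(1+β)/(1-β) = 1.494/0.506 = 2.9526
Doppler factor = √(2.9526) = 1.7183
f_obs = 548 × 1.7183 = 941.6 THz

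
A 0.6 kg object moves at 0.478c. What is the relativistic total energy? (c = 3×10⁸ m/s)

γ = 1/√(1 - 0.478²) = 1.1385
mc² = 0.6 × (3×10⁸)² = 5.400×10¹⁶ J
E = γmc² = 1.1385 × 5.400×10¹⁶ = 6.148×10¹⁶ J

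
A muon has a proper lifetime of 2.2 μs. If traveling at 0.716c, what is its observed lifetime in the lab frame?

Proper lifetime τ₀ = 2.2 μs
γ = 1/√(1 - 0.716²) = 1.43246
τ = γτ₀ = 1.43246 × 2.2 μs = 3.151 μs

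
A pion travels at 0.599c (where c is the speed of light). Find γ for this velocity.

v/c = 0.599, so (v/c)² = 0.358801
1 - (v/c)² = 0.641199
γ = 1/√(0.641199) = 1.249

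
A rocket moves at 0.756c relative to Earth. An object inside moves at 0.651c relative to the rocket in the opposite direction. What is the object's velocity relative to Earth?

Object's velocity in rocket frame is u' = -0.651c
u = (u' + v)/(1 + u'v/c²) = (v - 0.651)/(1 - 0.651·v/c²)
Numerator: 0.756 - 0.651 = 0.105
Denominator: 1 - 0.492156 = 0.507844
u = 0.105/0.507844 = 0.2068c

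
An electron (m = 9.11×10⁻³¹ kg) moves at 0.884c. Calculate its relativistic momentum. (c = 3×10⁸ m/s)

γ = 1/√(1 - 0.884²) = 2.139
v = 0.884 × 3×10⁸ = 2.652×10⁸ m/s
p = γmv = 2.139 × 9.11×10⁻³¹ × 2.652×10⁸ = 5.168×10⁻²² kg·m/s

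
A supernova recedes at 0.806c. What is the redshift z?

β = 0.806
(1+β)/(1-β) = 1.806/0.194 = 9.309
√(9.309) = 3.051
z = 3.051 - 1 = 2.051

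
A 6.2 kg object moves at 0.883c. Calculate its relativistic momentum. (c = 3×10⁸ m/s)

γ = 1/√(1 - 0.883²) = 2.1305
v = 0.883 × 3×10⁸ = 2.649×10⁸ m/s
p = γmv = 2.1305 × 6.2 × 2.649×10⁸ = 3.499×10⁹ kg·m/s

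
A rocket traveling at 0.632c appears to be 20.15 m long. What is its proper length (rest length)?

Contracted length L = 20.15 m
γ = 1/√(1 - 0.632²) = 1.2904
L₀ = γL = 1.2904 × 20.15 = 26.00 m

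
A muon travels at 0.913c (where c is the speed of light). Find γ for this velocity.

v/c = 0.913, so (v/c)² = 0.833569
1 - (v/c)² = 0.166431
γ = 1/√(0.166431) = 2.451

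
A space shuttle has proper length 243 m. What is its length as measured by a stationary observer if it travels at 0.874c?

Proper length L₀ = 243 m
γ = 1/√(1 - 0.874²) = 2.058
L = L₀/γ = 243/2.058 = 118.1 m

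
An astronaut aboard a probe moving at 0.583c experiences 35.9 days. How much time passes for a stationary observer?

Proper time Δt₀ = 35.9 days
γ = 1/√(1 - 0.583²) = 1.231
Δt = γΔt₀ = 1.231 × 35.9 = 44.19 days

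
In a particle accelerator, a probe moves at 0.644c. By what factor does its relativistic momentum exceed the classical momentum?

p_rel = γmv, p_class = mv
Ratio = γ = 1/√(1 - 0.644²)
= 1/√(0.585264) = 1.307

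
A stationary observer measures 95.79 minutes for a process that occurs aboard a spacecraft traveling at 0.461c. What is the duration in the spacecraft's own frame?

Dilated time Δt = 95.79 minutes
γ = 1/√(1 - 0.461²) = 1.127
Δt₀ = Δt/γ = 95.79/1.127 = 85.00 minutes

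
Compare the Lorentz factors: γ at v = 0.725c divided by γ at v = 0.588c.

γ₁ = 1/√(1 - 0.725²) = 1.4519
γ₂ = 1/√(1 - 0.588²) = 1.2363
γ₁/γ₂ = 1.4519/1.2363 = 1.174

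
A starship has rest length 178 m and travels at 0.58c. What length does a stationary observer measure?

Proper length L₀ = 178 m
γ = 1/√(1 - 0.58²) = 1.228
L = L₀/γ = 178/1.228 = 145.0 m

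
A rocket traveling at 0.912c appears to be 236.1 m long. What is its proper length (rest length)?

Contracted length L = 236.1 m
γ = 1/√(1 - 0.912²) = 2.438
L₀ = γL = 2.438 × 236.1 = 575.6 m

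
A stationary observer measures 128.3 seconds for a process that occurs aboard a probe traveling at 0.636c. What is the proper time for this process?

Dilated time Δt = 128.3 seconds
γ = 1/√(1 - 0.636²) = 1.29586
Δt₀ = Δt/γ = 128.3/1.29586 = 99.01 seconds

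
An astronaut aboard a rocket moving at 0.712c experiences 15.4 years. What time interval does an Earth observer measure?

Proper time Δt₀ = 15.4 years
γ = 1/√(1 - 0.712²) = 1.424
Δt = γΔt₀ = 1.424 × 15.4 = 21.93 years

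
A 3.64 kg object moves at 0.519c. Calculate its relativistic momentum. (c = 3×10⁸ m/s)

γ = 1/√(1 - 0.519²) = 1.1699
v = 0.519 × 3×10⁸ = 1.557×10⁸ m/s
p = γmv = 1.1699 × 3.64 × 1.557×10⁸ = 6.630×10⁸ kg·m/s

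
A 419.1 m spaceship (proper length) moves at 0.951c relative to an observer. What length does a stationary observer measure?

Proper length L₀ = 419.1 m
γ = 1/√(1 - 0.951²) = 3.234
L = L₀/γ = 419.1/3.234 = 129.6 m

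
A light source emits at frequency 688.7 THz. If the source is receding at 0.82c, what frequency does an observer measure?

β = v/c = 0.82
(1-β)/(1+β) = 0.18/1.82 = 0.09890
Doppler factor = √(0.09890) = 0.3145
f_obs = 688.7 × 0.3145 = 216.6 THz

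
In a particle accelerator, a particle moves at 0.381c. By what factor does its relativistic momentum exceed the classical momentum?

p_rel = γmv, p_class = mv
Ratio = γ = 1/√(1 - 0.381²)
= 1/√(0.854839) = 1.082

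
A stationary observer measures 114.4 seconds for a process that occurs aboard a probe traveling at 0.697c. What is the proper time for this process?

Dilated time Δt = 114.4 seconds
γ = 1/√(1 - 0.697²) = 1.3946
Δt₀ = Δt/γ = 114.4/1.3946 = 82.03 seconds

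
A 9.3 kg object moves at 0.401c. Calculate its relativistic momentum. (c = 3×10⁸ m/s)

γ = 1/√(1 - 0.401²) = 1.0916
v = 0.401 × 3×10⁸ = 1.203×10⁸ m/s
p = γmv = 1.0916 × 9.3 × 1.203×10⁸ = 1.221×10⁹ kg·m/s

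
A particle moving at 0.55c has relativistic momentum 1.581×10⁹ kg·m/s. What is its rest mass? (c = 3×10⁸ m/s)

γ = 1/√(1 - 0.55²) = 1.1974
v = 0.55 × 3×10⁸ = 1.650×10⁸ m/s
m = p/(γv) = 1.581×10⁹/(1.1974 × 1.650×10⁸) = 8.002 kg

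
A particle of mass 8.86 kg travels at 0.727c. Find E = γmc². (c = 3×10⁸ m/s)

γ = 1/√(1 - 0.727²) = 1.456
mc² = 8.86 × (3×10⁸)² = 7.974×10¹⁷ J
E = γmc² = 1.456 × 7.974×10¹⁷ = 1.161×10¹⁸ J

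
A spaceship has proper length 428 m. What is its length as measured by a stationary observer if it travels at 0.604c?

Proper length L₀ = 428 m
γ = 1/√(1 - 0.604²) = 1.2547
L = L₀/γ = 428/1.2547 = 341.1 m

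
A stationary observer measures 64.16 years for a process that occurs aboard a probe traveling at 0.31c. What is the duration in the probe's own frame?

Dilated time Δt = 64.16 years
γ = 1/√(1 - 0.31²) = 1.0518
Δt₀ = Δt/γ = 64.16/1.0518 = 61.00 years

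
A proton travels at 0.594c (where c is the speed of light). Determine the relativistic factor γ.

v/c = 0.594, so (v/c)² = 0.352836
1 - (v/c)² = 0.647164
γ = 1/√(0.647164) = 1.243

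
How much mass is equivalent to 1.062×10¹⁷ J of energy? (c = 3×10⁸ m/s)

From E = mc², we get m = E/c²
c² = (3×10⁸)² = 9×10¹⁶ m²/s²
m = 1.062×10¹⁷ / 9×10¹⁶ = 1.180 kg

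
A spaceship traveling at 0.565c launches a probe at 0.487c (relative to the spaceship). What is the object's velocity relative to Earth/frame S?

u = (u' + v)/(1 + u'v/c²)
Numerator: 0.487 + 0.565 = 1.052
Denominator: 1 + 0.275155 = 1.275155
u = 1.052/1.275155 = 0.8250c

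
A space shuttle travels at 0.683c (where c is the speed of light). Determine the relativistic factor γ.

v/c = 0.683, so (v/c)² = 0.466489
1 - (v/c)² = 0.533511
γ = 1/√(0.533511) = 1.369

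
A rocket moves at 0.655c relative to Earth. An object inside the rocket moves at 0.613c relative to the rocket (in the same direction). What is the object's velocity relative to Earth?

u = (u' + v)/(1 + u'v/c²)
Numerator: 0.613 + 0.655 = 1.268
Denominator: 1 + 0.401515 = 1.401515
u = 1.268/1.401515 = 0.9047c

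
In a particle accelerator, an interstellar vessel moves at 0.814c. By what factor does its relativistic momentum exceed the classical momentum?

p_rel = γmv, p_class = mv
Ratio = γ = 1/√(1 - 0.814²)
= 1/√(0.337404) = 1.722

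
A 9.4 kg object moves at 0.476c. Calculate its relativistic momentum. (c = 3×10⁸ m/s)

γ = 1/√(1 - 0.476²) = 1.137
v = 0.476 × 3×10⁸ = 1.428×10⁸ m/s
p = γmv = 1.137 × 9.4 × 1.428×10⁸ = 1.526×10⁹ kg·m/s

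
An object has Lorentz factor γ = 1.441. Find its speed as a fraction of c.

From γ = 1/√(1 - v²/c²):
1/γ² = 1/1.441² = 0.4816
v²/c² = 1 - 0.4816 = 0.5184
v/c = √(0.5184) = 0.7200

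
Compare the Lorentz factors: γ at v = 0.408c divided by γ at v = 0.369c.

γ₁ = 1/√(1 - 0.408²) = 1.095
γ₂ = 1/√(1 - 0.369²) = 1.076
γ₁/γ₂ = 1.095/1.076 = 1.018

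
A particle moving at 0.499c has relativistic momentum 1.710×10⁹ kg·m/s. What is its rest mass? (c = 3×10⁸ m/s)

γ = 1/√(1 - 0.499²) = 1.1539
v = 0.499 × 3×10⁸ = 1.497×10⁸ m/s
m = p/(γv) = 1.710×10⁹/(1.1539 × 1.497×10⁸) = 9.899 kg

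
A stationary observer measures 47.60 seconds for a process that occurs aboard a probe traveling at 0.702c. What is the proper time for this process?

Dilated time Δt = 47.60 seconds
γ = 1/√(1 - 0.702²) = 1.404
Δt₀ = Δt/γ = 47.60/1.404 = 33.90 seconds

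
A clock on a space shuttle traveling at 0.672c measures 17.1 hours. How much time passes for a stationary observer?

Proper time Δt₀ = 17.1 hours
γ = 1/√(1 - 0.672²) = 1.350
Δt = γΔt₀ = 1.350 × 17.1 = 23.09 hours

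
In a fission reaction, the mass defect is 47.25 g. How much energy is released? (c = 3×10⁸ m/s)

Convert mass defect: Δm = 47.25 g = 0.04725 kg
E = Δm·c² = 0.04725 × (3×10⁸)²
= 0.04725 × 9×10¹⁶ = 4.253×10¹⁵ J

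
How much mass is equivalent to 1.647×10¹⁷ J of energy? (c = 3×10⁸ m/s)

From E = mc², we get m = E/c²
c² = (3×10⁸)² = 9×10¹⁶ m²/s²
m = 1.647×10¹⁷ / 9×10¹⁶ = 1.830 kg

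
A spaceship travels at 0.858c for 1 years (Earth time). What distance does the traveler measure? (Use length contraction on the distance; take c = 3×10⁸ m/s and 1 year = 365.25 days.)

Earth distance: d = v × t = 0.858c × 1 yr = 8.123×10¹⁵ m
γ = 1.947
d' = d/γ = 8.123×10¹⁵/1.947 = 4.172×10¹⁵ m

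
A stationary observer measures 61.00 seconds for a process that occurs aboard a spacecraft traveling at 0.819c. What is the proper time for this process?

Dilated time Δt = 61.00 seconds
γ = 1/√(1 - 0.819²) = 1.743
Δt₀ = Δt/γ = 61.00/1.743 = 35.00 seconds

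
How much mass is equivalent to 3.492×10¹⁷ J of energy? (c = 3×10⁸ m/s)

From E = mc², we get m = E/c²
c² = (3×10⁸)² = 9×10¹⁶ m²/s²
m = 3.492×10¹⁷ / 9×10¹⁶ = 3.880 kg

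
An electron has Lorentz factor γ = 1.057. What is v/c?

From γ = 1/√(1 - v²/c²):
1/γ² = 1/1.057² = 0.895056
v²/c² = 1 - 0.895056 = 0.104944
v/c = √(0.104944) = 0.3240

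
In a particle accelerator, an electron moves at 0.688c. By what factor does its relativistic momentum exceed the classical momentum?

p_rel = γmv, p_class = mv
Ratio = γ = 1/√(1 - 0.688²)
= 1/√(0.526656) = 1.378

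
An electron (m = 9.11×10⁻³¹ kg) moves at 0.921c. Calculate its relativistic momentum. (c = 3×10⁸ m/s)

γ = 1/√(1 - 0.921²) = 2.567
v = 0.921 × 3×10⁸ = 2.763×10⁸ m/s
p = γmv = 2.567 × 9.11×10⁻³¹ × 2.763×10⁸ = 6.461×10⁻²² kg·m/s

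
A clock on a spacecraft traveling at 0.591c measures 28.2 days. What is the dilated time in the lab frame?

Proper time Δt₀ = 28.2 days
γ = 1/√(1 - 0.591²) = 1.2397
Δt = γΔt₀ = 1.2397 × 28.2 = 34.96 days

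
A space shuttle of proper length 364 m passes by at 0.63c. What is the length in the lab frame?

Proper length L₀ = 364 m
γ = 1/√(1 - 0.63²) = 1.2877
L = L₀/γ = 364/1.2877 = 282.7 m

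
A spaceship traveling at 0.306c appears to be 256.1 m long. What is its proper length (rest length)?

Contracted length L = 256.1 m
γ = 1/√(1 - 0.306²) = 1.0504
L₀ = γL = 1.0504 × 256.1 = 269.0 m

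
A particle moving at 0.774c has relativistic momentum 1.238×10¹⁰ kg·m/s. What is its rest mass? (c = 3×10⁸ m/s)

γ = 1/√(1 - 0.774²) = 1.5793
v = 0.774 × 3×10⁸ = 2.322×10⁸ m/s
m = p/(γv) = 1.238×10¹⁰/(1.5793 × 2.322×10⁸) = 33.76 kg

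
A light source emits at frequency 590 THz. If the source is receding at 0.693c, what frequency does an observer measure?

β = v/c = 0.693
(1-β)/(1+β) = 0.307/1.693 = 0.1813
Doppler factor = √(0.1813) = 0.4258
f_obs = 590 × 0.4258 = 251.2 THz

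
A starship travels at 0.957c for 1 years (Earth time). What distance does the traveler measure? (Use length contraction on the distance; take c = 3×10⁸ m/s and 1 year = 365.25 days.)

Earth distance: d = v × t = 0.957c × 1 yr = 9.060×10¹⁵ m
γ = 3.447
d' = d/γ = 9.060×10¹⁵/3.447 = 2.628×10¹⁵ m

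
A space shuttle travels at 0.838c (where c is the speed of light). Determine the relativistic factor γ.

v/c = 0.838, so (v/c)² = 0.702244
1 - (v/c)² = 0.297756
γ = 1/√(0.297756) = 1.833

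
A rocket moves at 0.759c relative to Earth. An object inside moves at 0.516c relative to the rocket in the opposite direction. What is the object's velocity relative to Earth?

Object's velocity in rocket frame is u' = -0.516c
u = (u' + v)/(1 + u'v/c²) = (v - 0.516)/(1 - 0.516·v/c²)
Numerator: 0.759 - 0.516 = 0.243
Denominator: 1 - 0.391644 = 0.608356
u = 0.243/0.608356 = 0.3994c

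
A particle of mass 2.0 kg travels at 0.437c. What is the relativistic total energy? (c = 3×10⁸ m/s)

γ = 1/√(1 - 0.437²) = 1.1118
mc² = 2.0 × (3×10⁸)² = 1.800×10¹⁷ J
E = γmc² = 1.1118 × 1.800×10¹⁷ = 2.001×10¹⁷ J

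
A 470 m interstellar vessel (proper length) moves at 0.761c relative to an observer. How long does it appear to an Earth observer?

Proper length L₀ = 470 m
γ = 1/√(1 - 0.761²) = 1.5414
L = L₀/γ = 470/1.5414 = 304.9 m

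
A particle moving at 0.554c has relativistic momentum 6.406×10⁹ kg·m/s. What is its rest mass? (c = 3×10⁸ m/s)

γ = 1/√(1 - 0.554²) = 1.201
v = 0.554 × 3×10⁸ = 1.662×10⁸ m/s
m = p/(γv) = 6.406×10⁹/(1.201 × 1.662×10⁸) = 32.09 kg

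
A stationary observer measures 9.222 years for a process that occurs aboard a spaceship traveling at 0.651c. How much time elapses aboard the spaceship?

Dilated time Δt = 9.222 years
γ = 1/√(1 - 0.651²) = 1.3174
Δt₀ = Δt/γ = 9.222/1.3174 = 7.000 years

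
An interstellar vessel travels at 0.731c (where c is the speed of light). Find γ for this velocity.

v/c = 0.731, so (v/c)² = 0.534361
1 - (v/c)² = 0.465639
γ = 1/√(0.465639) = 1.465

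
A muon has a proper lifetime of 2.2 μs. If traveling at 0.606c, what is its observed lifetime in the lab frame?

Proper lifetime τ₀ = 2.2 μs
γ = 1/√(1 - 0.606²) = 1.2571
τ = γτ₀ = 1.2571 × 2.2 μs = 2.766 μs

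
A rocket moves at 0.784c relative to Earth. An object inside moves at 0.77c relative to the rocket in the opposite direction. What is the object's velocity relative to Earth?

Object's velocity in rocket frame is u' = -0.77c
u = (u' + v)/(1 + u'v/c²) = (v - 0.77)/(1 - 0.77·v/c²)
Numerator: 0.784 - 0.77 = 0.014
Denominator: 1 - 0.60368 = 0.39632
u = 0.014/0.39632 = 0.03532c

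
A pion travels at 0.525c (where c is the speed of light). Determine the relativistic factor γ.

v/c = 0.525, so (v/c)² = 0.275625
1 - (v/c)² = 0.724375
γ = 1/√(0.724375) = 1.175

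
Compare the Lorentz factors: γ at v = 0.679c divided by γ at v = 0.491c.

γ₁ = 1/√(1 - 0.679²) = 1.3621
γ₂ = 1/√(1 - 0.491²) = 1.1479
γ₁/γ₂ = 1.3621/1.1479 = 1.187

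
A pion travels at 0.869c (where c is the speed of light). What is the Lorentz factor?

v/c = 0.869, so (v/c)² = 0.755161
1 - (v/c)² = 0.244839
γ = 1/√(0.244839) = 2.021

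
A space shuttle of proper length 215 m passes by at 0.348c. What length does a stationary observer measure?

Proper length L₀ = 215 m
γ = 1/√(1 - 0.348²) = 1.0667
L = L₀/γ = 215/1.0667 = 201.6 m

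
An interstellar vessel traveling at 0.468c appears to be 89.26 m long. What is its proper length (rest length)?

Contracted length L = 89.26 m
γ = 1/√(1 - 0.468²) = 1.132
L₀ = γL = 1.132 × 89.26 = 101.0 m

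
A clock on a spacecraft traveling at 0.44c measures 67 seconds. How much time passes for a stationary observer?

Proper time Δt₀ = 67 seconds
γ = 1/√(1 - 0.44²) = 1.1136
Δt = γΔt₀ = 1.1136 × 67 = 74.61 seconds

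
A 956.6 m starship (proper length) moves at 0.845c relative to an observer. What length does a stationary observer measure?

Proper length L₀ = 956.6 m
γ = 1/√(1 - 0.845²) = 1.870
L = L₀/γ = 956.6/1.870 = 511.6 m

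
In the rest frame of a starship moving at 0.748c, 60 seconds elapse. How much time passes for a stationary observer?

Proper time Δt₀ = 60 seconds
γ = 1/√(1 - 0.748²) = 1.5067
Δt = γΔt₀ = 1.5067 × 60 = 90.40 seconds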